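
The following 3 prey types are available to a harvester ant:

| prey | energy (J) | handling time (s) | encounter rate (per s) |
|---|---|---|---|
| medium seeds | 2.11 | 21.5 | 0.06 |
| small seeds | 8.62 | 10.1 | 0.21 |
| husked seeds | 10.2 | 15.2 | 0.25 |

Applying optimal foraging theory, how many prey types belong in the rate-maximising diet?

Rank by E/h (J/s): small seeds 0.853, husked seeds 0.671, medium seeds 0.0981. Include each in turn until the next type's E/h falls below the running intake rate.
Rate on top 1: 0.58. husked seeds: 0.671 > 0.58 → include.
Rate on top 2: 0.63. medium seeds: 0.0981 < 0.63 → exclude; stop.
Optimal diet: small seeds, husked seeds — 2 of 3 types.

2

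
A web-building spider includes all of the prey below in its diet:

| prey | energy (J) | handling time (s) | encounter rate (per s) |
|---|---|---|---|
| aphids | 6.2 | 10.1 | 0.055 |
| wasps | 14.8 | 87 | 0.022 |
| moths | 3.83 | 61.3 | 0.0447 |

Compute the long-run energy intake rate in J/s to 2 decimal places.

R = (0.055×6.2 + 0.022×14.8 + 0.0447×3.83) / (1 + 0.055×10.1 + 0.022×87 + 0.0447×61.3) = 0.8378/6.21 = 0.1349 J/s.

0.13 J/s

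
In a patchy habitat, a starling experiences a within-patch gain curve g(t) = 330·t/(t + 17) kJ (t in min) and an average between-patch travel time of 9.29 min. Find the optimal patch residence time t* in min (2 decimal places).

By the marginal value theorem, leave when the instantaneous gain rate g'(t) equals the habitat-wide average g(t)/(T + t).
g'(t) = 330·17/(t + 17)². Setting 330·17/(t+17)² = 330t/[(t+17)(9.29+t)] gives 17(9.29+t) = t(t+17), so t² = 17×9.29 = 157.9.
t* = √157.9 = 12.57 min.

12.57 min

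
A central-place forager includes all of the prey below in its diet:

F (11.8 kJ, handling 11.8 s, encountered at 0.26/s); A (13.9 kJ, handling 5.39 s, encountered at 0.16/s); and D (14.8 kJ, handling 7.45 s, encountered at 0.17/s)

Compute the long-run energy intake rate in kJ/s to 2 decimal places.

1.26 kJ/s

Energy encountered per unit search time: 0.26×11.8 + 0.16×13.9 + 0.17×14.8 = 7.808 kJ/s.
Handling time per unit search time: 0.26×11.8 + 0.16×5.39 + 0.17×7.45 = 5.197.
Rate = 7.808/(1 + 5.197) = 1.26 kJ/s.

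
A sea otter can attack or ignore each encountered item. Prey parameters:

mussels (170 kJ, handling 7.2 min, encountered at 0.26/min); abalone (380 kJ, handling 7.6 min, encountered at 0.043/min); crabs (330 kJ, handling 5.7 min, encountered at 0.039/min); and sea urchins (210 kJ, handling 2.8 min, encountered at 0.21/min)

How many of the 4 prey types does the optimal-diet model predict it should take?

E/h in descending order: sea urchins 75, crabs 57.9, abalone 50, mussels 23.6 kJ/min. The optimal diet is the largest prefix of this list for which every included type satisfies E_i/h_i > R on the types above it.
Rate on top 1: 27.77. crabs: 57.9 > 27.77 → include.
Rate on top 2: 31.47. abalone: 50 > 31.47 → include.
Rate on top 3: 34.3. mussels: 23.6 < 34.3 → exclude; stop.
Optimal diet: sea urchins, crabs, abalone — 3 of 4 types.

3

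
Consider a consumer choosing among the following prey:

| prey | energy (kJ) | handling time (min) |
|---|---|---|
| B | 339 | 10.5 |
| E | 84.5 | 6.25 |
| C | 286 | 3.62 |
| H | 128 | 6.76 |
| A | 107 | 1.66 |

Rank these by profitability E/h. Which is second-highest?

Profitability E/h (kJ/min): B = 339/10.5 = 32.3, E = 84.5/6.25 = 13.5, C = 286/3.62 = 79, H = 128/6.76 = 18.9, A = 107/1.66 = 64.5.
Ranked: C > A > B > H > E.

A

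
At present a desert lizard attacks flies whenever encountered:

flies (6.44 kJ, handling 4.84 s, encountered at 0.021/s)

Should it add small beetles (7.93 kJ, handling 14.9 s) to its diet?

Yes

Intake rate on the current diet: R = (0.021×6.44) / (1 + 0.021×4.84) = 0.1352/1.102 = 0.1228 kJ/s.
small beetles: E/h = 7.93/14.9 = 0.5322 kJ/s.
Since 0.5322 > R, including small beetles increases the long-run rate.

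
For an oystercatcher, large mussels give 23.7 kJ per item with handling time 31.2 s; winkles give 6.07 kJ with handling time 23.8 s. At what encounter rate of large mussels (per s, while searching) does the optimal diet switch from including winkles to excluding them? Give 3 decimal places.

Drop winkles once their profitability E₂/h₂ falls below the rate achievable on large mussels alone: E₂/h₂ = λE₁/(1 + λh₁).
Solve for λ: λE₁h₂ = E₂(1 + λh₁) → λ(E₁h₂ − E₂h₁) = E₂ → λ = E₂/(E₁h₂ − E₂h₁).
λ = 6.07/(23.7×23.8 − 6.07×31.2) = 6.07/374.7 = 0.0162 per s.

0.016 per s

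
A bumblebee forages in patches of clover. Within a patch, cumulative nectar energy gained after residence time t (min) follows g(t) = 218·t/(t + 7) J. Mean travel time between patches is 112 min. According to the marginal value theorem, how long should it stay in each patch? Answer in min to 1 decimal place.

28.0 min

Maximise g(t)/(T+t): set derivative to zero → g'(t)(T+t) = g(t).
g'(t) = 218·7/(t + 7)². Setting 218·7/(t+7)² = 218t/[(t+7)(112+t)] gives 7(112+t) = t(t+7), so t² = 7×112 = 784.
t* = √784 = 28 min.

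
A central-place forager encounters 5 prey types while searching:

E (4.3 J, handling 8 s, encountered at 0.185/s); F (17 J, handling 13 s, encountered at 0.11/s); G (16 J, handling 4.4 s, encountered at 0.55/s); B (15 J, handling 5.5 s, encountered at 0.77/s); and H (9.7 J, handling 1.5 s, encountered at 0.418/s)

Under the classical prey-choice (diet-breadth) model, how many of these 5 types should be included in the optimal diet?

2

E/h in descending order: H 6.47, G 3.64, B 2.73, F 1.31, E 0.537 J/s. The optimal diet is the largest prefix of this list for which every included type satisfies E_i/h_i > R on the types above it.
Rate on top 1: 2.492. G: 3.64 > 2.492 → include.
Rate on top 2: 3.176. B: 2.73 < 3.176 → exclude; stop.
Optimal diet: H, G — 2 of 5 types.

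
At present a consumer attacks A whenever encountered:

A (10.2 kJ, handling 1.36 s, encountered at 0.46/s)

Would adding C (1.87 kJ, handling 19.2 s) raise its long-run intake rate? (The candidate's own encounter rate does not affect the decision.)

No

On A alone, R = ΣλE/(1+Σλh) = 4.692/1.626 = 2.886 kJ/s.
Profitability of C: 1.87/19.2 = 0.0974 kJ/s.
0.0974 < 2.886, so adding C would lower the average — exclude it.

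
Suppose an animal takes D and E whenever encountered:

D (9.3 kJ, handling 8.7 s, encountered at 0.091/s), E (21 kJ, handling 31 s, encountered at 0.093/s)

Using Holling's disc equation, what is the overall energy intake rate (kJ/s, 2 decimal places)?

0.60 kJ/s

Energy encountered per unit search time: 0.091×9.3 + 0.093×21 = 2.799 kJ/s.
Handling time per unit search time: 0.091×8.7 + 0.093×31 = 3.675.
Rate = 2.799/(1 + 3.675) = 0.5988 kJ/s.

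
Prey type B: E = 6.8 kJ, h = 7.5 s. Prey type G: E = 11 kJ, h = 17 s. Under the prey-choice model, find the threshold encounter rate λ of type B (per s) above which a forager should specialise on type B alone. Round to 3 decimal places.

0.332 per s

The zero-one rule: include type G iff E₂/h₂ > λE₁/(1+λh₁). Equality gives the switch point.
λE₁h₂ = E₂ + λE₂h₁ ⇒ λ = E₂/(E₁h₂ − E₂h₁) = 11/(115.6 − 82.5) = 0.3323 per s.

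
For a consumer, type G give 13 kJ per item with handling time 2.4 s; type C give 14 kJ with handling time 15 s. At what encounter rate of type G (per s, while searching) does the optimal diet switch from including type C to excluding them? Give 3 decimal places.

At the threshold, the rate on type G alone equals the profitability of type C: λ·13/(1 + λ·2.4) = 14/15 = 0.9333.
Rearranging, λ(13 − 0.9333×2.4) = 0.9333, so λ = 0.9333/10.76 = 0.08674 per s.

0.087 per s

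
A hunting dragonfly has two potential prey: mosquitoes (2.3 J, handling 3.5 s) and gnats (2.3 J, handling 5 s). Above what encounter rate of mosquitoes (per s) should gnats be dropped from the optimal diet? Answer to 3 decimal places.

The zero-one rule: include gnats iff E₂/h₂ > λE₁/(1+λh₁). Equality gives the switch point.
λE₁h₂ = E₂ + λE₂h₁ ⇒ λ = E₂/(E₁h₂ − E₂h₁) = 2.3/(11.5 − 8.05) = 0.6667 per s.

0.667 per s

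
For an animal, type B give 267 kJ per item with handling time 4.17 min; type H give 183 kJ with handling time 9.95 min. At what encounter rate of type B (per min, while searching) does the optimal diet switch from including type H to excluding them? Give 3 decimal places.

0.097 per min

Drop type H once their profitability E₂/h₂ falls below the rate achievable on type B alone: E₂/h₂ = λE₁/(1 + λh₁).
Solve for λ: λE₁h₂ = E₂(1 + λh₁) → λ(E₁h₂ − E₂h₁) = E₂ → λ = E₂/(E₁h₂ − E₂h₁).
λ = 183/(267×9.95 − 183×4.17) = 183/1894 = 0.09664 per min.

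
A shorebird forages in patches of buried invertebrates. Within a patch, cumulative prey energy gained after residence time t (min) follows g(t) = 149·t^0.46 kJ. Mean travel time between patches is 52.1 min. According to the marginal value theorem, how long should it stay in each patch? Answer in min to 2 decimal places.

44.38 min

Maximise g(t)/(T+t): set derivative to zero → g'(t)(T+t) = g(t).
g'(t) = 0.46·149·t^-0.54. Setting 0.46·149·t^-0.54 = 149·t^0.46/(52.1+t) gives 0.46(52.1+t) = t, so 0.54·t = 0.46×52.1.
t* = 0.46×52.1/0.54 = 44.38 min.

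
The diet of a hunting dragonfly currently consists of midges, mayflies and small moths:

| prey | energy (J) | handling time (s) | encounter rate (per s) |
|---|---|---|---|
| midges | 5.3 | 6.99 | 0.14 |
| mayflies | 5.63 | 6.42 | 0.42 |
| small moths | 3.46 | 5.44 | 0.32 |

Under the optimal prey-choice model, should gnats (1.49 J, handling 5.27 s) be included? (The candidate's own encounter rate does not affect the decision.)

Current rate: (0.14×5.3 + 0.42×5.63 + 0.32×3.46)/(1 + 0.14×6.99 + 0.42×6.42 + 0.32×5.44) = 0.6568 J/s.
gnats: E/h = 1.49/5.27 = 0.2827 J/s.
Since 0.2827 < R, time spent handling gnats is better spent searching.

No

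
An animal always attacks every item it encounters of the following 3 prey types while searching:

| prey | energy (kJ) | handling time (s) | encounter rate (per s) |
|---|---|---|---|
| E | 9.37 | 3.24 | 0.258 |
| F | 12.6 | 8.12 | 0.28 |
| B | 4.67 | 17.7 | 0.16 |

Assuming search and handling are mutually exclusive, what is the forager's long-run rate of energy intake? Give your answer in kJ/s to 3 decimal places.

R = Σλ_iE_i / (1 + Σλ_ih_i)
Numerator: 0.258×9.37 + 0.28×12.6 + 0.16×4.67 = 6.693
Denominator: 1 + 0.258×3.24 + 0.28×8.12 + 0.16×17.7 = 6.942
R = 6.693/6.942 = 0.9641 kJ/s

0.964 kJ/s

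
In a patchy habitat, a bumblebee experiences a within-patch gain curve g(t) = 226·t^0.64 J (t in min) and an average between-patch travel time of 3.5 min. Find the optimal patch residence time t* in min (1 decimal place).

By the marginal value theorem, leave when the instantaneous gain rate g'(t) equals the habitat-wide average g(t)/(T + t).
g'(t) = 0.64·226·t^-0.36. Setting 0.64·226·t^-0.36 = 226·t^0.64/(3.5+t) gives 0.64(3.5+t) = t, so 0.36·t = 0.64×3.5.
t* = 0.64×3.5/0.36 = 6.222 min.

6.2 min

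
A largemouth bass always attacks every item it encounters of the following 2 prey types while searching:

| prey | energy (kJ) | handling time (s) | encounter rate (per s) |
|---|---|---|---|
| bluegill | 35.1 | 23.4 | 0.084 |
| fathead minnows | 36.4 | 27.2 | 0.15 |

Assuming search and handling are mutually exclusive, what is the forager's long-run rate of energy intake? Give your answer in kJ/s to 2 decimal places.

1.19 kJ/s

R = Σλ_iE_i / (1 + Σλ_ih_i)
Numerator: 0.084×35.1 + 0.15×36.4 = 8.408
Denominator: 1 + 0.084×23.4 + 0.15×27.2 = 7.046
R = 8.408/7.046 = 1.193 kJ/s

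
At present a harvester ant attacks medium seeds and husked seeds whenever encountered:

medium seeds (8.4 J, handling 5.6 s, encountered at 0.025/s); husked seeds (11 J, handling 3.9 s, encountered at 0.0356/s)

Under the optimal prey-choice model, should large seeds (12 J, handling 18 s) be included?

Yes

Intake rate on the current diet: R = (0.025×8.4 + 0.0356×11) / (1 + 0.025×5.6 + 0.0356×3.9) = 0.6016/1.279 = 0.4704 J/s.
Profitability of large seeds: 12/18 = 0.6667 J/s.
0.6667 > 0.4704, so adding large seeds raises the average — include it.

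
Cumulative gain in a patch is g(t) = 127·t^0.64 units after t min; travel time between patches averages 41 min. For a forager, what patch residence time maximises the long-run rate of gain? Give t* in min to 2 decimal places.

Maximise g(t)/(T+t): set derivative to zero → g'(t)(T+t) = g(t).
g'(t) = 0.64·127·t^-0.36. Setting 0.64·127·t^-0.36 = 127·t^0.64/(41+t) gives 0.64(41+t) = t, so 0.36·t = 0.64×41.
t* = 0.64×41/0.36 = 72.89 min.

72.89 min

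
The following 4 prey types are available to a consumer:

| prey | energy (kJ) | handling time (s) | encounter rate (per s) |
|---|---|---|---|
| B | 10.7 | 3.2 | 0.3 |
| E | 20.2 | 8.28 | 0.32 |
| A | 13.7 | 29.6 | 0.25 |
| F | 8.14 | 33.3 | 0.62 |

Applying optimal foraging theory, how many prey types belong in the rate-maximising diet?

Rank by E/h (kJ/s): B 3.34, E 2.44, A 0.463, F 0.244. Include each in turn until the next type's E/h falls below the running intake rate.
Rate on top 1: 1.638. E: 2.44 > 1.638 → include.
Rate on top 2: 2.099. A: 0.463 < 2.099 → exclude; stop.
Optimal diet: B, E — 2 of 4 types.

2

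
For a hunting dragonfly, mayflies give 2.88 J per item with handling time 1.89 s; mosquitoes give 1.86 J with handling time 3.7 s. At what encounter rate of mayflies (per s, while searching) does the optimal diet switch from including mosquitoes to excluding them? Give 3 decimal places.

The zero-one rule: include mosquitoes iff E₂/h₂ > λE₁/(1+λh₁). Equality gives the switch point.
λE₁h₂ = E₂ + λE₂h₁ ⇒ λ = E₂/(E₁h₂ − E₂h₁) = 1.86/(10.66 − 3.515) = 0.2605 per s.

0.260 per s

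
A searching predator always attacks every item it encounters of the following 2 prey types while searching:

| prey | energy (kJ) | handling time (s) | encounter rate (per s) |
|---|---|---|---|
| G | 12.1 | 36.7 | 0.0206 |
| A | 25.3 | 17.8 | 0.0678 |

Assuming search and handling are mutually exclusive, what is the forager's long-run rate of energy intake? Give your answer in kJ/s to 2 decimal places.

0.66 kJ/s

R = Σλ_iE_i / (1 + Σλ_ih_i)
Numerator: 0.0206×12.1 + 0.0678×25.3 = 1.965
Denominator: 1 + 0.0206×36.7 + 0.0678×17.8 = 2.963
R = 1.965/2.963 = 0.6631 kJ/s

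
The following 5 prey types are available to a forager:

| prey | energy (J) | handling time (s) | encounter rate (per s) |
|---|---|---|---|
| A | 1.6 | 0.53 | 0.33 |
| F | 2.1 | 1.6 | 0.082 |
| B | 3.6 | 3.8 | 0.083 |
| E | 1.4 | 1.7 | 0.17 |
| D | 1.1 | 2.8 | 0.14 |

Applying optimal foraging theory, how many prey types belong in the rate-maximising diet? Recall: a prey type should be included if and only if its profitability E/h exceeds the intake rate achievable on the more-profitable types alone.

4

Rank by E/h (J/s): A 3.02, F 1.31, B 0.947, E 0.824, D 0.393. Include each in turn until the next type's E/h falls below the running intake rate.
Rate on top 1: 0.4494. F: 1.31 > 0.4494 → include.
Rate on top 2: 0.5361. B: 0.947 > 0.5361 → include.
Rate on top 3: 0.6161. E: 0.824 > 0.6161 → include.
Rate on top 4: 0.6475. D: 0.393 < 0.6475 → exclude; stop.
Optimal diet: A, F, B, E — 4 of 5 types.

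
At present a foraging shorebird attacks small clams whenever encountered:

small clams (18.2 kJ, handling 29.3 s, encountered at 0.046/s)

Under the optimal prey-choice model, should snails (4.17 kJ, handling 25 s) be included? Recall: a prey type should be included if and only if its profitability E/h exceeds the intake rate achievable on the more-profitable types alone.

No

Intake rate on the current diet: R = (0.046×18.2) / (1 + 0.046×29.3) = 0.8372/2.348 = 0.3566 kJ/s.
Profitability of snails: 4.17/25 = 0.1668 kJ/s.
0.1668 < 0.3566, so adding snails would lower the average — exclude it.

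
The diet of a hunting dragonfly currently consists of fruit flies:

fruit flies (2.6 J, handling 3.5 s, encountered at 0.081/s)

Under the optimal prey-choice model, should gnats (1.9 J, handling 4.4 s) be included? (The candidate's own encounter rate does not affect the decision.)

On fruit flies alone, R = ΣλE/(1+Σλh) = 0.2106/1.284 = 0.1641 J/s.
gnats: E/h = 1.9/4.4 = 0.4318 J/s.
Since 0.4318 > R, including gnats increases the long-run rate.

Yes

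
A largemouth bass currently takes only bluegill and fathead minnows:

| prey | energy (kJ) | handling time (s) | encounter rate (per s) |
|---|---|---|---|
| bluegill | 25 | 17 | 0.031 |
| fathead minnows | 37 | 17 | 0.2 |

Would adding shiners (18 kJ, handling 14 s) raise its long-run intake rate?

Intake rate on the current diet: R = (0.031×25 + 0.2×37) / (1 + 0.031×17 + 0.2×17) = 8.175/4.927 = 1.659 kJ/s.
shiners: E/h = 18/14 = 1.286 kJ/s.
1.286 < 1.659, so adding shiners would lower the average — exclude it.

No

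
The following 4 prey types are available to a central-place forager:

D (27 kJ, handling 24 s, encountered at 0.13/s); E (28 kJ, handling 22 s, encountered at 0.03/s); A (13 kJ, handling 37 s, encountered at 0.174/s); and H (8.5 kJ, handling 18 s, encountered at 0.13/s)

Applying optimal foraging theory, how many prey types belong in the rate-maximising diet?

E/h in descending order: E 1.27, D 1.12, H 0.472, A 0.351 kJ/s. The optimal diet is the largest prefix of this list for which every included type satisfies E_i/h_i > R on the types above it.
Rate on top 1: 0.506. D: 1.12 > 0.506 → include.
Rate on top 2: 0.91. H: 0.472 < 0.91 → exclude; stop.
Optimal diet: E, D — 2 of 4 types.

2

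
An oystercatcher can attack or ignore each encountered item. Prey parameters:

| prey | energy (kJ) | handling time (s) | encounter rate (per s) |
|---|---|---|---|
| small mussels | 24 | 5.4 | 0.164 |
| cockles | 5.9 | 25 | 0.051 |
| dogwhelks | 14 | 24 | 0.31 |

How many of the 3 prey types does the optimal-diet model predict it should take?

Profitabilities (E/h, kJ/s): small mussels 4.44, dogwhelks 0.583, cockles 0.236. Add prey in this order while the next type's profitability exceeds the intake rate on those already taken.
Rate on top 1: 2.087. dogwhelks: 0.583 < 2.087 → exclude; stop.
Optimal diet: small mussels — 1 of 3 types.

1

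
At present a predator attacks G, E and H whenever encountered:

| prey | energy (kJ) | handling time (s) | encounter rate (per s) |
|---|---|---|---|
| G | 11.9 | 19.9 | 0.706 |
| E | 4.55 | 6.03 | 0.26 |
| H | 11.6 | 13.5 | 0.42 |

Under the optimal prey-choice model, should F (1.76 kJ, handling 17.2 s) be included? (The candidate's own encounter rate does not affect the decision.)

No

Intake rate on the current diet: R = (0.706×11.9 + 0.26×4.55 + 0.42×11.6) / (1 + 0.706×19.9 + 0.26×6.03 + 0.42×13.5) = 14.46/22.29 = 0.6486 kJ/s.
F: E/h = 1.76/17.2 = 0.1023 kJ/s.
0.1023 < 0.6486, so adding F would lower the average — exclude it.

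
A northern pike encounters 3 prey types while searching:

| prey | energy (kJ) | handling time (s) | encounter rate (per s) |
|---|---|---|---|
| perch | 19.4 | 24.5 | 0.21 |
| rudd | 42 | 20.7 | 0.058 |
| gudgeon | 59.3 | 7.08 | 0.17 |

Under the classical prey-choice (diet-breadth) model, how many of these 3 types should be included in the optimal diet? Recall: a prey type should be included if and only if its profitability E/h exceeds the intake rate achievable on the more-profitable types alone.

Profitabilities (E/h, kJ/s): gudgeon 8.38, rudd 2.03, perch 0.792. Add prey in this order while the next type's profitability exceeds the intake rate on those already taken.
Rate on top 1: 4.575. rudd: 2.03 < 4.575 → exclude; stop.
Optimal diet: gudgeon — 1 of 3 types.

1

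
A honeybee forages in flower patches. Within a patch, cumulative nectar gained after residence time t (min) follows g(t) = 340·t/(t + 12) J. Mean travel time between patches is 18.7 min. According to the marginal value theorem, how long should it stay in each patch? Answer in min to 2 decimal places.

By the marginal value theorem, leave when the instantaneous gain rate g'(t) equals the habitat-wide average g(t)/(T + t).
g'(t) = 340·12/(t + 12)². Setting 340·12/(t+12)² = 340t/[(t+12)(18.7+t)] gives 12(18.7+t) = t(t+12), so t² = 12×18.7 = 224.4.
t* = √224.4 = 14.98 min.

14.98 min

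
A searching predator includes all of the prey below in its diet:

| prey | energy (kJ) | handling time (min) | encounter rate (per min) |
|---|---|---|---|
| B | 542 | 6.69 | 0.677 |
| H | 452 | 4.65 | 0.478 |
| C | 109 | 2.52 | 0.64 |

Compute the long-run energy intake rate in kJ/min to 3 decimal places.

69.704 kJ/min

R = (0.677×542 + 0.478×452 + 0.64×109) / (1 + 0.677×6.69 + 0.478×4.65 + 0.64×2.52) = 652.8/9.365 = 69.7 kJ/min.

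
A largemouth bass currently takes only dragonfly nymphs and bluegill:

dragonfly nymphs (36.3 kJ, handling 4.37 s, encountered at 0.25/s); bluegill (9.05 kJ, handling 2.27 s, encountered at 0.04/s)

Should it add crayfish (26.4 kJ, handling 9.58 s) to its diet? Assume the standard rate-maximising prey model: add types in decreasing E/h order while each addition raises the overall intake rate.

No

On dragonfly nymphs and bluegill alone, R = ΣλE/(1+Σλh) = 9.437/2.183 = 4.322 kJ/s.
crayfish: E/h = 26.4/9.58 = 2.756 kJ/s.
Since 2.756 < R, time spent handling crayfish is better spent searching.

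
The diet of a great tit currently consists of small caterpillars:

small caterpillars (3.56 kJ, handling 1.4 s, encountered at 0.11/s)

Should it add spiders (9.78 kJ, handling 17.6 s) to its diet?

Yes

On small caterpillars alone, R = ΣλE/(1+Σλh) = 0.3916/1.154 = 0.3393 kJ/s.
spiders: E/h = 9.78/17.6 = 0.5557 kJ/s.
0.5557 > 0.3393, so adding spiders raises the average — include it.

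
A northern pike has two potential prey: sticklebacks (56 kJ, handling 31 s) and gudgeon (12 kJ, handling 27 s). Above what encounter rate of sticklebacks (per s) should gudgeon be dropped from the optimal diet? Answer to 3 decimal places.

0.011 per s

At the threshold, the rate on sticklebacks alone equals the profitability of gudgeon: λ·56/(1 + λ·31) = 12/27 = 0.4444.
Rearranging, λ(56 − 0.4444×31) = 0.4444, so λ = 0.4444/42.22 = 0.01053 per s.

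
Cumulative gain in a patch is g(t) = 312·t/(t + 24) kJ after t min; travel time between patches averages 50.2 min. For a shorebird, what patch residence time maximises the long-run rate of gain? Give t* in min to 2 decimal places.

34.71 min

Optimal t* satisfies g'(t*) = g(t*)/(T + t*).
g'(t) = 312·24/(t + 24)². Setting 312·24/(t+24)² = 312t/[(t+24)(50.2+t)] gives 24(50.2+t) = t(t+24), so t² = 24×50.2 = 1205.
t* = √1205 = 34.71 min.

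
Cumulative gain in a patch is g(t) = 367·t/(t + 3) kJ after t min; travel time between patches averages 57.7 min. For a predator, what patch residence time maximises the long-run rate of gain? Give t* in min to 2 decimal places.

Maximise g(t)/(T+t): set derivative to zero → g'(t)(T+t) = g(t).
g'(t) = 367·3/(t + 3)². Setting 367·3/(t+3)² = 367t/[(t+3)(57.7+t)] gives 3(57.7+t) = t(t+3), so t² = 3×57.7 = 173.1.
t* = √173.1 = 13.16 min.

13.16 min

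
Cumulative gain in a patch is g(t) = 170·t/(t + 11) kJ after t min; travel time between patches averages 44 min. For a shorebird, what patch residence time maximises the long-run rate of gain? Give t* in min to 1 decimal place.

Optimal t* satisfies g'(t*) = g(t*)/(T + t*).
g'(t) = 170·11/(t + 11)². Setting 170·11/(t+11)² = 170t/[(t+11)(44+t)] gives 11(44+t) = t(t+11), so t² = 11×44 = 484.
t* = √484 = 22 min.

22.0 min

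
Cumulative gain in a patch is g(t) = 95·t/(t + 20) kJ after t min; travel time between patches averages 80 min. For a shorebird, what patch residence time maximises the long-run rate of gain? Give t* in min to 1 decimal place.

Optimal t* satisfies g'(t*) = g(t*)/(T + t*).
g'(t) = 95·20/(t + 20)². Setting 95·20/(t+20)² = 95t/[(t+20)(80+t)] gives 20(80+t) = t(t+20), so t² = 20×80 = 1600.
t* = √1600 = 40 min.

40.0 min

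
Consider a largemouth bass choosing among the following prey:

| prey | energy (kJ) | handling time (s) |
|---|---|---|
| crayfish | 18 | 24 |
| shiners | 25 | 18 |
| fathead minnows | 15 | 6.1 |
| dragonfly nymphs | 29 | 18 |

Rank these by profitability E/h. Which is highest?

fathead minnows

Profitability E/h (kJ/s): crayfish = 18/24 = 0.75, shiners = 25/18 = 1.39, fathead minnows = 15/6.1 = 2.46, dragonfly nymphs = 29/18 = 1.61.
Ranked: fathead minnows > dragonfly nymphs > shiners > crayfish.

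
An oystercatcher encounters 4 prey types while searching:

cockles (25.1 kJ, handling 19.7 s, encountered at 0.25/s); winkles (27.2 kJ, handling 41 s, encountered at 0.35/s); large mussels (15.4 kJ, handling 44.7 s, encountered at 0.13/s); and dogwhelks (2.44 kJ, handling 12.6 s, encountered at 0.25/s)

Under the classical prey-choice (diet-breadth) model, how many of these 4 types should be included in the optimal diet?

1

Rank by E/h (kJ/s): cockles 1.27, winkles 0.663, large mussels 0.345, dogwhelks 0.194. Include each in turn until the next type's E/h falls below the running intake rate.
Rate on top 1: 1.059. winkles: 0.663 < 1.059 → exclude; stop.
Optimal diet: cockles — 1 of 4 types.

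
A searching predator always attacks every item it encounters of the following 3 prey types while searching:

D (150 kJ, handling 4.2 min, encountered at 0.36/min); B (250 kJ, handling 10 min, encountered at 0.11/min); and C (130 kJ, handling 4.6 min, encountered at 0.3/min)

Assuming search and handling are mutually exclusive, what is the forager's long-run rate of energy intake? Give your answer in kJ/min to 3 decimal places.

Energy encountered per unit search time: 0.36×150 + 0.11×250 + 0.3×130 = 120.5 kJ/min.
Handling time per unit search time: 0.36×4.2 + 0.11×10 + 0.3×4.6 = 3.992.
Rate = 120.5/(1 + 3.992) = 24.14 kJ/min.

24.139 kJ/min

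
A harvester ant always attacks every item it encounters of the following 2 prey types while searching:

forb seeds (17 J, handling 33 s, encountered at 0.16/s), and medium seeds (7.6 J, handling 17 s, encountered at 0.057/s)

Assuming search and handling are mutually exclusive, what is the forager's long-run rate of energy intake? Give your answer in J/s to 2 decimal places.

Energy encountered per unit search time: 0.16×17 + 0.057×7.6 = 3.153 J/s.
Handling time per unit search time: 0.16×33 + 0.057×17 = 6.249.
Rate = 3.153/(1 + 6.249) = 0.435 J/s.

0.43 J/s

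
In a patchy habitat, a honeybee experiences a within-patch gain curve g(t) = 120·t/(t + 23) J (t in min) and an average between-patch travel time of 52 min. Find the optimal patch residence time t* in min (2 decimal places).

Optimal t* satisfies g'(t*) = g(t*)/(T + t*).
g'(t) = 120·23/(t + 23)². Setting 120·23/(t+23)² = 120t/[(t+23)(52+t)] gives 23(52+t) = t(t+23), so t² = 23×52 = 1196.
t* = √1196 = 34.58 min.

34.58 min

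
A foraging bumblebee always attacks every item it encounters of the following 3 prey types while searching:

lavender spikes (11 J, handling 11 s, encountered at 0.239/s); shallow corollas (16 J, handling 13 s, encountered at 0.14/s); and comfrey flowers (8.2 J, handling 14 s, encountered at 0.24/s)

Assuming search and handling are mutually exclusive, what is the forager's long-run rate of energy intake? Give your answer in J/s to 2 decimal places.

R = (0.239×11 + 0.14×16 + 0.24×8.2) / (1 + 0.239×11 + 0.14×13 + 0.24×14) = 6.837/8.809 = 0.7761 J/s.

0.78 J/s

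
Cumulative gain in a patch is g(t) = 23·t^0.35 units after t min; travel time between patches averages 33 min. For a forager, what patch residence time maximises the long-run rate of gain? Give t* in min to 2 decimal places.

By the marginal value theorem, leave when the instantaneous gain rate g'(t) equals the habitat-wide average g(t)/(T + t).
g'(t) = 0.35·23·t^-0.65. Setting 0.35·23·t^-0.65 = 23·t^0.35/(33+t) gives 0.35(33+t) = t, so 0.65·t = 0.35×33.
t* = 0.35×33/0.65 = 17.77 min.

17.77 min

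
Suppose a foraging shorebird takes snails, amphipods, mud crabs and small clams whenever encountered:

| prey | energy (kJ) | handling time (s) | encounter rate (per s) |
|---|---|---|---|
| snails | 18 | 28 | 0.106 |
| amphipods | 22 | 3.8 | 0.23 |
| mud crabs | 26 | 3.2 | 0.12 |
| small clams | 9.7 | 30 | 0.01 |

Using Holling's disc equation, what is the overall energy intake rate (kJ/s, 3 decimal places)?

1.843 kJ/s

Energy encountered per unit search time: 0.106×18 + 0.23×22 + 0.12×26 + 0.01×9.7 = 10.19 kJ/s.
Handling time per unit search time: 0.106×28 + 0.23×3.8 + 0.12×3.2 + 0.01×30 = 4.526.
Rate = 10.19/(1 + 4.526) = 1.843 kJ/s.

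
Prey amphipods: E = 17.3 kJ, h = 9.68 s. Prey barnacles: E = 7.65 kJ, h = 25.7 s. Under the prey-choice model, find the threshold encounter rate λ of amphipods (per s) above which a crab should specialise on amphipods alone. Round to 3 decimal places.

Drop barnacles once their profitability E₂/h₂ falls below the rate achievable on amphipods alone: E₂/h₂ = λE₁/(1 + λh₁).
Solve for λ: λE₁h₂ = E₂(1 + λh₁) → λ(E₁h₂ − E₂h₁) = E₂ → λ = E₂/(E₁h₂ − E₂h₁).
λ = 7.65/(17.3×25.7 − 7.65×9.68) = 7.65/370.6 = 0.02064 per s.

0.021 per s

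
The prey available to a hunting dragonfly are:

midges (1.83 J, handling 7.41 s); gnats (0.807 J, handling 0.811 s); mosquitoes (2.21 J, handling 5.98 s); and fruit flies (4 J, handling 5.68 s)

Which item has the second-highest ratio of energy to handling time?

In descending order of E/h:
gnats: 0.807/0.811 = 0.995 J/s
fruit flies: 4/5.68 = 0.704 J/s
mosquitoes: 2.21/5.98 = 0.37 J/s
midges: 1.83/7.41 = 0.247 J/s

fruit flies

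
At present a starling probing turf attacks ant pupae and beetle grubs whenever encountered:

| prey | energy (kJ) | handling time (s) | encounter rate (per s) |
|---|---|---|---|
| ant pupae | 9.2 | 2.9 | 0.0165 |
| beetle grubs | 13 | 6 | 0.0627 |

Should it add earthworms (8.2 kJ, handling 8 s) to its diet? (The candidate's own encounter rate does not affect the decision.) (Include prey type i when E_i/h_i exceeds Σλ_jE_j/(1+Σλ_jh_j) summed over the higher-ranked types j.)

Yes

Intake rate on the current diet: R = (0.0165×9.2 + 0.0627×13) / (1 + 0.0165×2.9 + 0.0627×6) = 0.9669/1.424 = 0.679 kJ/s.
Profitability of earthworms: 8.2/8 = 1.025 kJ/s.
Since 1.025 > R, including earthworms increases the long-run rate.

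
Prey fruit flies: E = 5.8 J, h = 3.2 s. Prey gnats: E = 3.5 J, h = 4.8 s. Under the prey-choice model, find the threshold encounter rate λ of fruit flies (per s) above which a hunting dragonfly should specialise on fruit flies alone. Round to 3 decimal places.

Drop gnats once their profitability E₂/h₂ falls below the rate achievable on fruit flies alone: E₂/h₂ = λE₁/(1 + λh₁).
Solve for λ: λE₁h₂ = E₂(1 + λh₁) → λ(E₁h₂ − E₂h₁) = E₂ → λ = E₂/(E₁h₂ − E₂h₁).
λ = 3.5/(5.8×4.8 − 3.5×3.2) = 3.5/16.64 = 0.2103 per s.

0.210 per s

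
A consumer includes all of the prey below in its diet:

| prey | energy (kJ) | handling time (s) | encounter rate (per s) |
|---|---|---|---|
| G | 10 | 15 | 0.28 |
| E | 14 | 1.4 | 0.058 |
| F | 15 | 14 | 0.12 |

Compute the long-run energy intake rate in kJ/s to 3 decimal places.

R = (0.28×10 + 0.058×14 + 0.12×15) / (1 + 0.28×15 + 0.058×1.4 + 0.12×14) = 5.412/6.961 = 0.7775 kJ/s.

0.777 kJ/s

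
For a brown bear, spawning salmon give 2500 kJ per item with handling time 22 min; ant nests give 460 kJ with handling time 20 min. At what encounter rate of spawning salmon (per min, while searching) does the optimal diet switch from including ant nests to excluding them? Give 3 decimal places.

At the threshold, the rate on spawning salmon alone equals the profitability of ant nests: λ·2500/(1 + λ·22) = 460/20 = 23.
Rearranging, λ(2500 − 23×22) = 23, so λ = 23/1994 = 0.01153 per min.

0.012 per min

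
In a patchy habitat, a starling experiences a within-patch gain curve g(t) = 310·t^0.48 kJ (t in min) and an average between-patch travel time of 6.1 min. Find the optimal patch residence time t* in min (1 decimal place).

5.6 min

Maximise g(t)/(T+t): set derivative to zero → g'(t)(T+t) = g(t).
g'(t) = 0.48·310·t^-0.52. Setting 0.48·310·t^-0.52 = 310·t^0.48/(6.1+t) gives 0.48(6.1+t) = t, so 0.52·t = 0.48×6.1.
t* = 0.48×6.1/0.52 = 5.631 min.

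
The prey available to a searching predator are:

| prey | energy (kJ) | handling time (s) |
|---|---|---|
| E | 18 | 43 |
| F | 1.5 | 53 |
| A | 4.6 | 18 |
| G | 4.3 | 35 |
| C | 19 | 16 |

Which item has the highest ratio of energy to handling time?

C

Profitability E/h (kJ/s): E = 18/43 = 0.419, F = 1.5/53 = 0.0283, A = 4.6/18 = 0.256, G = 4.3/35 = 0.123, C = 19/16 = 1.19.
Ranked: C > E > A > G > F.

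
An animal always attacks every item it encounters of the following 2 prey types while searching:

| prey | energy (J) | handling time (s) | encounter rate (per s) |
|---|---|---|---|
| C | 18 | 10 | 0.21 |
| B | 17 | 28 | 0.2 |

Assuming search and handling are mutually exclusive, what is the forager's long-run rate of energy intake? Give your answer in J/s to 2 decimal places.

0.83 J/s

Energy encountered per unit search time: 0.21×18 + 0.2×17 = 7.18 J/s.
Handling time per unit search time: 0.21×10 + 0.2×28 = 7.7.
Rate = 7.18/(1 + 7.7) = 0.8253 J/s.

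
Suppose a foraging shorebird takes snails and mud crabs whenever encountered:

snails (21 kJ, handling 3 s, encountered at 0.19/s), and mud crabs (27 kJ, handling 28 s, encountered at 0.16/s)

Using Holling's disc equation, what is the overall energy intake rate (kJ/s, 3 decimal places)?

1.374 kJ/s

R = Σλ_iE_i / (1 + Σλ_ih_i)
Numerator: 0.19×21 + 0.16×27 = 8.31
Denominator: 1 + 0.19×3 + 0.16×28 = 6.05
R = 8.31/6.05 = 1.374 kJ/s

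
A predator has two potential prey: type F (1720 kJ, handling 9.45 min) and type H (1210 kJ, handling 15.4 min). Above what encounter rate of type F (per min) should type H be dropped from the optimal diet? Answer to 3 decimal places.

0.080 per min

Drop type H once their profitability E₂/h₂ falls below the rate achievable on type F alone: E₂/h₂ = λE₁/(1 + λh₁).
Solve for λ: λE₁h₂ = E₂(1 + λh₁) → λ(E₁h₂ − E₂h₁) = E₂ → λ = E₂/(E₁h₂ − E₂h₁).
λ = 1210/(1720×15.4 − 1210×9.45) = 1210/1.505e+04 = 0.08038 per min.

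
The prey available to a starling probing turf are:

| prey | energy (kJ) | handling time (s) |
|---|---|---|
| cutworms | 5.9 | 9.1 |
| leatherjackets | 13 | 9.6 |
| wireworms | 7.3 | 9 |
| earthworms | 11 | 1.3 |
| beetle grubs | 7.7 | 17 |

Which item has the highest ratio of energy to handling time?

In descending order of E/h:
earthworms: 11/1.3 = 8.46 kJ/s
leatherjackets: 13/9.6 = 1.35 kJ/s
wireworms: 7.3/9 = 0.811 kJ/s
cutworms: 5.9/9.1 = 0.648 kJ/s
beetle grubs: 7.7/17 = 0.453 kJ/s

earthworms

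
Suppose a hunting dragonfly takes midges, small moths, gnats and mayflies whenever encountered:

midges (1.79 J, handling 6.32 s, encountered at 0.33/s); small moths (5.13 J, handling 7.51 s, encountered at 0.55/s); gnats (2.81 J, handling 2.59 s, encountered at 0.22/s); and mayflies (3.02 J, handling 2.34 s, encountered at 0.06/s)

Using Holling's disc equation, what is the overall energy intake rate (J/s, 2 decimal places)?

R = (0.33×1.79 + 0.55×5.13 + 0.22×2.81 + 0.06×3.02) / (1 + 0.33×6.32 + 0.55×7.51 + 0.22×2.59 + 0.06×2.34) = 4.212/7.926 = 0.5313 J/s.

0.53 J/s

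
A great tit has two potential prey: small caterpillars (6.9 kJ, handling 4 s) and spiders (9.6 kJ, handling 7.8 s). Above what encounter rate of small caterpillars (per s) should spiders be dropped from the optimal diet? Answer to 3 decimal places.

0.623 per s

Drop spiders once their profitability E₂/h₂ falls below the rate achievable on small caterpillars alone: E₂/h₂ = λE₁/(1 + λh₁).
Solve for λ: λE₁h₂ = E₂(1 + λh₁) → λ(E₁h₂ − E₂h₁) = E₂ → λ = E₂/(E₁h₂ − E₂h₁).
λ = 9.6/(6.9×7.8 − 9.6×4) = 9.6/15.42 = 0.6226 per s.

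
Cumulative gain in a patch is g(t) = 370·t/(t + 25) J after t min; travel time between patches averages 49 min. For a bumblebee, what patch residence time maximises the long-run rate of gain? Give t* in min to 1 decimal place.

35.0 min

By the marginal value theorem, leave when the instantaneous gain rate g'(t) equals the habitat-wide average g(t)/(T + t).
g'(t) = 370·25/(t + 25)². Setting 370·25/(t+25)² = 370t/[(t+25)(49+t)] gives 25(49+t) = t(t+25), so t² = 25×49 = 1225.
t* = √1225 = 35 min.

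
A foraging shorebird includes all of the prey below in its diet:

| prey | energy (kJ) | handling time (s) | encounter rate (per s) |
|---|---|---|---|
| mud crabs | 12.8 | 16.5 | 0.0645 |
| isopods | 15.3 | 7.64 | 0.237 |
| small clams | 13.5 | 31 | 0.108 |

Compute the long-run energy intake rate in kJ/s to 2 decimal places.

0.82 kJ/s

R = Σλ_iE_i / (1 + Σλ_ih_i)
Numerator: 0.0645×12.8 + 0.237×15.3 + 0.108×13.5 = 5.91
Denominator: 1 + 0.0645×16.5 + 0.237×7.64 + 0.108×31 = 7.223
R = 5.91/7.223 = 0.8182 kJ/s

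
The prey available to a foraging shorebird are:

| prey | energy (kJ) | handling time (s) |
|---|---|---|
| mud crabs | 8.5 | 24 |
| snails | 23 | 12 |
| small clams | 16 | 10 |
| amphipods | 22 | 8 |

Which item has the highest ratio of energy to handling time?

amphipods

In descending order of E/h:
amphipods: 22/8 = 2.75 kJ/s
snails: 23/12 = 1.92 kJ/s
small clams: 16/10 = 1.6 kJ/s
mud crabs: 8.5/24 = 0.354 kJ/s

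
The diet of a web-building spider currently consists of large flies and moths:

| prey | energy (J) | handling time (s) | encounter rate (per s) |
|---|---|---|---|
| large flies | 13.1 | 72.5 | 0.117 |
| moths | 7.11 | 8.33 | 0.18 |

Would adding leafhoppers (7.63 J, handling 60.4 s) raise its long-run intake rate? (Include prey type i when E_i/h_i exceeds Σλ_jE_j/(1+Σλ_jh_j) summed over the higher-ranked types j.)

No

On large flies and moths alone, R = ΣλE/(1+Σλh) = 2.812/10.98 = 0.2561 J/s.
Profitability of leafhoppers: 7.63/60.4 = 0.1263 J/s.
Since 0.1263 < R, time spent handling leafhoppers is better spent searching.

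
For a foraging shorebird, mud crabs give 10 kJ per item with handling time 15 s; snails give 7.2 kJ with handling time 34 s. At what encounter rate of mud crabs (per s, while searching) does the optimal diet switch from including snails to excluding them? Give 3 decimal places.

At the threshold, the rate on mud crabs alone equals the profitability of snails: λ·10/(1 + λ·15) = 7.2/34 = 0.2118.
Rearranging, λ(10 − 0.2118×15) = 0.2118, so λ = 0.2118/6.824 = 0.03103 per s.

0.031 per s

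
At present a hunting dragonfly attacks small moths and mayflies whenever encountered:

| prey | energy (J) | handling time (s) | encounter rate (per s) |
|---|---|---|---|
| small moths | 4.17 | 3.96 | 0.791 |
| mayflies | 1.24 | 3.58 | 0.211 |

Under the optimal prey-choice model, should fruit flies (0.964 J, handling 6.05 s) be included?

Current rate: (0.791×4.17 + 0.211×1.24)/(1 + 0.791×3.96 + 0.211×3.58) = 0.7284 J/s.
fruit flies: E/h = 0.964/6.05 = 0.1593 J/s.
0.1593 < 0.7284, so adding fruit flies would lower the average — exclude it.

No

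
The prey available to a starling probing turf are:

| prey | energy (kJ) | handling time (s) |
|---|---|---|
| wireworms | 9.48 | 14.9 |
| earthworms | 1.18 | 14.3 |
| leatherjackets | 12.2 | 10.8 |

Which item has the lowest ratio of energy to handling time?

Profitability E/h (kJ/s): wireworms = 9.48/14.9 = 0.636, earthworms = 1.18/14.3 = 0.0825, leatherjackets = 12.2/10.8 = 1.13.
Ranked: leatherjackets > wireworms > earthworms.

earthworms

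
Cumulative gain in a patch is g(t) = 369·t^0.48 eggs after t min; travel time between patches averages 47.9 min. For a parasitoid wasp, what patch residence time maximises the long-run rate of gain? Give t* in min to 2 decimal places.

44.22 min

Maximise g(t)/(T+t): set derivative to zero → g'(t)(T+t) = g(t).
g'(t) = 0.48·369·t^-0.52. Setting 0.48·369·t^-0.52 = 369·t^0.48/(47.9+t) gives 0.48(47.9+t) = t, so 0.52·t = 0.48×47.9.
t* = 0.48×47.9/0.52 = 44.22 min.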